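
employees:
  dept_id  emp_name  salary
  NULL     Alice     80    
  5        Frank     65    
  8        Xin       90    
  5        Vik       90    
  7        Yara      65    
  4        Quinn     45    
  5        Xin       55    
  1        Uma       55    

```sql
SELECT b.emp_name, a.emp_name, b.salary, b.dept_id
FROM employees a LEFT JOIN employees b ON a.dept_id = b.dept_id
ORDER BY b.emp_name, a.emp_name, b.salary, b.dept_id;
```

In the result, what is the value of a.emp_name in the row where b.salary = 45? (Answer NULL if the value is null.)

Quinn

LEFT JOIN keeps every row from `employees a`; unmatched rows get NULL for `employees b`'s columns.
Matching on a.dept_id = b.dept_id. A NULL in a compared column never satisfies the condition.
Matched pairs: 13; unmatched a rows kept: 1.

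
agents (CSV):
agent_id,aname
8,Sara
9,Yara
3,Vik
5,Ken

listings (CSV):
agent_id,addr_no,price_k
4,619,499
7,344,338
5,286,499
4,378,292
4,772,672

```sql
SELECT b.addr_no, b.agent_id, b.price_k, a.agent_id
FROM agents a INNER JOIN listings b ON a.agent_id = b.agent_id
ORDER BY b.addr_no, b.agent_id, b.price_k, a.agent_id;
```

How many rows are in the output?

1

INNER JOIN keeps only pairs where the ON condition holds.
Matching on a.agent_id = b.agent_id.
- agent_id=8: no matching b row, dropped.
- agent_id=9: no matching b row, dropped.
- agent_id=3: no matching b row, dropped.
- agent_id=5: 1 matching b row(s), so 1 row(s) emitted.
Total: 1 rows.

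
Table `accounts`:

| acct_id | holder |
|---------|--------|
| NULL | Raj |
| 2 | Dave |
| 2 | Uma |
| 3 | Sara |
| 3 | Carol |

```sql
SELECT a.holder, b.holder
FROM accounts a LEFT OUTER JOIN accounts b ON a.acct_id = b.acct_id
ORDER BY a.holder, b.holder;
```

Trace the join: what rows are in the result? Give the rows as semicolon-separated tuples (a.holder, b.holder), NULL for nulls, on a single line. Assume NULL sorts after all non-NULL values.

LEFT JOIN keeps every row from `accounts a`; unmatched rows get NULL for `accounts b`'s columns.
Matching on a.acct_id = b.acct_id. A NULL in a compared column never satisfies the condition.
- a row (acct_id=NULL): no match → kept, b columns NULL.
- a row (acct_id=2): matches 2 b row(s) → 2 output row(s).
- a row (acct_id=2): matches 2 b row(s) → 2 output row(s).
- a row (acct_id=3): matches 2 b row(s) → 2 output row(s).
- a row (acct_id=3): matches 2 b row(s) → 2 output row(s).
After projecting and ordering:
a.holder | b.holder
Carol | Carol
Carol | Sara
Dave | Dave
Dave | Uma
Raj | NULL
Sara | Carol
Sara | Sara
Uma | Dave
Uma | Uma

(Carol, Carol); (Carol, Sara); (Dave, Dave); (Dave, Uma); (Raj, NULL); (Sara, Carol); (Sara, Sara); (Uma, Dave); (Uma, Uma)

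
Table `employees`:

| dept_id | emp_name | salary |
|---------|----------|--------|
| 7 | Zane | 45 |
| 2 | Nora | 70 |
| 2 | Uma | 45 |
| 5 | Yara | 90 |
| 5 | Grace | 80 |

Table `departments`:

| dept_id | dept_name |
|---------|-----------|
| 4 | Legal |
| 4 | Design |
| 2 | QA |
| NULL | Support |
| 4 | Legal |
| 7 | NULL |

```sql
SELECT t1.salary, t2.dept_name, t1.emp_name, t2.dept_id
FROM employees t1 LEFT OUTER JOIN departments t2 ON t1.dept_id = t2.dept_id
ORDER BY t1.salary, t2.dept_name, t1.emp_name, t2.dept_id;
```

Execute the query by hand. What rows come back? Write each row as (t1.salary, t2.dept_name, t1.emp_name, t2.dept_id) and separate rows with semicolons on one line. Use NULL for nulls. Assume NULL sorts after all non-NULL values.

LEFT JOIN keeps every row from `employees`; unmatched rows get NULL for `departments`'s columns.
Matching on t1.dept_id = t2.dept_id. A NULL in a compared column never satisfies the condition.
Matched pairs: 3; unmatched t1 rows kept: 2.

(45, QA, Uma, 2); (45, NULL, Zane, 7); (70, QA, Nora, 2); (80, NULL, Grace, NULL); (90, NULL, Yara, NULL)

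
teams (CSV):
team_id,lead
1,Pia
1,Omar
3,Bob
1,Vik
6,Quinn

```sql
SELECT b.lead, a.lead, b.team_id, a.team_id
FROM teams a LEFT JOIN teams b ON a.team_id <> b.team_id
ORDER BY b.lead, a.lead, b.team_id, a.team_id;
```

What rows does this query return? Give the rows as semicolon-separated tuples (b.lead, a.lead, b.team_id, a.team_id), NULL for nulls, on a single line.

LEFT JOIN keeps every row from `teams a`; unmatched rows get NULL for `teams b`'s columns.
Matching on a.team_id <> b.team_id.
Matched pairs: 14; unmatched a rows kept: 0.

(Bob, Omar, 3, 1); (Bob, Pia, 3, 1); (Bob, Quinn, 3, 6); (Bob, Vik, 3, 1); (Omar, Bob, 1, 3); (Omar, Quinn, 1, 6); (Pia, Bob, 1, 3); (Pia, Quinn, 1, 6); (Quinn, Bob, 6, 3); (Quinn, Omar, 6, 1); (Quinn, Pia, 6, 1); (Quinn, Vik, 6, 1); (Vik, Bob, 1, 3); (Vik, Quinn, 1, 6)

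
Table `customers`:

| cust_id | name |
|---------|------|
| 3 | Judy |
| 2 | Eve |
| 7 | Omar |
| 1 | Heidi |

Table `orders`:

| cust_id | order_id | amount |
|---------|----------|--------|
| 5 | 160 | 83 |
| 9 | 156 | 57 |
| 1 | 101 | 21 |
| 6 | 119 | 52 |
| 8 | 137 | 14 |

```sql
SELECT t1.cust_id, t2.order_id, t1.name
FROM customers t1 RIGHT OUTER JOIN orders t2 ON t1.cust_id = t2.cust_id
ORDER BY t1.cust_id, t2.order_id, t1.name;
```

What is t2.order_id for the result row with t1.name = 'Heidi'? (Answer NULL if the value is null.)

RIGHT JOIN keeps every row from `orders`; unmatched rows get NULL for `customers`'s columns.
Matching on t1.cust_id = t2.cust_id.
- t1 row (cust_id=3): no match.
- t1 row (cust_id=2): no match.
- t1 row (cust_id=7): no match.
- t1 row (cust_id=1): matches 1 t2 row(s) → 1 output row(s).
- 4 t2 row(s) had no t1 match → kept, t1 columns NULL.

101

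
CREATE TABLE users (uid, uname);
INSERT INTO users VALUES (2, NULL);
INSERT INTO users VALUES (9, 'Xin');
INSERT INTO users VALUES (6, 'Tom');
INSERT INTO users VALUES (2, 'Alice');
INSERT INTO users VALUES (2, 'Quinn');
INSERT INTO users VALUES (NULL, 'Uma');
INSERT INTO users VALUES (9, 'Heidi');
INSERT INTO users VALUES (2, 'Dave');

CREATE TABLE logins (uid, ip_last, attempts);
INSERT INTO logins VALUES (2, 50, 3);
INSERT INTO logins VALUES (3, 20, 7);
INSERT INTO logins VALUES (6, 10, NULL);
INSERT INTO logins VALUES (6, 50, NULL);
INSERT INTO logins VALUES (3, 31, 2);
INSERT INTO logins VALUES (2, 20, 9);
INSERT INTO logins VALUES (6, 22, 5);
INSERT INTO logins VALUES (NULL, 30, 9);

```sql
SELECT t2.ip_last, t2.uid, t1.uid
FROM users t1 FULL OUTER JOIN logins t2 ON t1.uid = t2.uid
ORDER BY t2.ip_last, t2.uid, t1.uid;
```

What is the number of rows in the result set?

17

FULL OUTER JOIN keeps every row from both sides; unmatched rows get NULL for the other side's columns.
Matching on t1.uid = t2.uid. A NULL in a compared column never satisfies the condition.
- t1[0] uid=2 → 2 match(es) in t2 → 2 row(s).
- t1[1] uid=9 → no match; kept with NULLs on the t2 side.
- t1[2] uid=6 → 3 match(es) in t2 → 3 row(s).
- t1[3] uid=2 → 2 match(es) in t2 → 2 row(s).
- t1[4] uid=2 → 2 match(es) in t2 → 2 row(s).
- t1[5] uid=NULL → no match; kept with NULLs on the t2 side.
- t1[6] uid=9 → no match; kept with NULLs on the t2 side.
- t1[7] uid=2 → 2 match(es) in t2 → 2 row(s).
- plus 3 unmatched t2 row(s), each kept with NULL t1 columns.
Total: 11 matched + 6 padded = 17 rows.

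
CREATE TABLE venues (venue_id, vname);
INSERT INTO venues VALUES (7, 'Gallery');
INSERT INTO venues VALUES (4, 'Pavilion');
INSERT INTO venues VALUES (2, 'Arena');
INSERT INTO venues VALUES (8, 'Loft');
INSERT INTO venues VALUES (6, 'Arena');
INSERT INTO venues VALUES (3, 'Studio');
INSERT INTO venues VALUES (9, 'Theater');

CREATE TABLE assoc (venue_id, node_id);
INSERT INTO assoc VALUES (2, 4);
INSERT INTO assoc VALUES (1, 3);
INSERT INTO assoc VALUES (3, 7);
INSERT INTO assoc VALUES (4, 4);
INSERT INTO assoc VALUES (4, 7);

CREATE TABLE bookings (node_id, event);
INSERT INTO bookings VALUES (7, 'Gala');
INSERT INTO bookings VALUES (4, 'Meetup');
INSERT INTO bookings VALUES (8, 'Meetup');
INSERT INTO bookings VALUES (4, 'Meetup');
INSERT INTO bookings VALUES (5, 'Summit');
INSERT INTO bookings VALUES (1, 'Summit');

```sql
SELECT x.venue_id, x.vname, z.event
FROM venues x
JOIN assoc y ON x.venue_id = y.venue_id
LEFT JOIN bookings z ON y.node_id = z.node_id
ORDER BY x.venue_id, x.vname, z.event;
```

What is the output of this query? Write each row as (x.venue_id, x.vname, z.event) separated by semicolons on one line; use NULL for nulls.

Evaluate left to right. First `venues x INNER JOIN assoc y` on venue_id: 4 row(s).
Then LEFT JOIN `bookings z` on node_id: each of those 4 rows is kept; rows whose y.node_id has no match in z get NULL for z's columns.

(2, Arena, Meetup); (2, Arena, Meetup); (3, Studio, Gala); (4, Pavilion, Gala); (4, Pavilion, Meetup); (4, Pavilion, Meetup)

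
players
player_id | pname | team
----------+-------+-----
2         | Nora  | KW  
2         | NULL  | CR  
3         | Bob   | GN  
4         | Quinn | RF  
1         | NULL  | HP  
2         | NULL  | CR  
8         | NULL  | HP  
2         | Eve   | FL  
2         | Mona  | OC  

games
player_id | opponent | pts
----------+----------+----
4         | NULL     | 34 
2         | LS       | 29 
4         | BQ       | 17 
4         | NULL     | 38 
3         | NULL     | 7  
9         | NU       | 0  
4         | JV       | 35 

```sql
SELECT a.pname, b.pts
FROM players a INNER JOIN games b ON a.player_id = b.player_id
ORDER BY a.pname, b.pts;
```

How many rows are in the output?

10

INNER JOIN keeps only pairs where the ON condition holds.
Matching on a.player_id = b.player_id.
- a row (player_id=2): matches 1 b row(s) → 1 output row(s).
- a row (player_id=2): matches 1 b row(s) → 1 output row(s).
- a row (player_id=3): matches 1 b row(s) → 1 output row(s).
- a row (player_id=4): matches 4 b row(s) → 4 output row(s).
- a row (player_id=1): no match → dropped.
- a row (player_id=2): matches 1 b row(s) → 1 output row(s).
- a row (player_id=8): no match → dropped.
- a row (player_id=2): matches 1 b row(s) → 1 output row(s).
- a row (player_id=2): matches 1 b row(s) → 1 output row(s).
Total: 10 rows.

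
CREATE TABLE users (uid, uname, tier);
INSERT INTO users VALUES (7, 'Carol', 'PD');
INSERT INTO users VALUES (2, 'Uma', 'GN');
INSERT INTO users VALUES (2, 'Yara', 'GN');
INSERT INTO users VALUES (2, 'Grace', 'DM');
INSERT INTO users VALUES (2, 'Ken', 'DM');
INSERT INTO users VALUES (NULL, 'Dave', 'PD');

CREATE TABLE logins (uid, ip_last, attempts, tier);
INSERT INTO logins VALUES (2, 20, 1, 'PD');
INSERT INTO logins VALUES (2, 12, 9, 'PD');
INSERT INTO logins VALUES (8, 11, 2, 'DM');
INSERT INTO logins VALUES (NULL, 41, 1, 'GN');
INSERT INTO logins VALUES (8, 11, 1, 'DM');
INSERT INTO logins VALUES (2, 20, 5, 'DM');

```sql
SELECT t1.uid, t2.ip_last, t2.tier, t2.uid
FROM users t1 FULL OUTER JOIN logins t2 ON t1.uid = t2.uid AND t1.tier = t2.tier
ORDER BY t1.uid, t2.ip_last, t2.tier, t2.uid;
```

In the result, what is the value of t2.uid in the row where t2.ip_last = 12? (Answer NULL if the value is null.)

FULL OUTER JOIN keeps every row from both sides; unmatched rows get NULL for the other side's columns.
Matching on t1.uid = t2.uid AND t1.tier = t2.tier. A NULL in a compared column never satisfies the condition.
Matched pairs: 2; unmatched t1 rows kept: 4; unmatched t2 rows kept: 5.

2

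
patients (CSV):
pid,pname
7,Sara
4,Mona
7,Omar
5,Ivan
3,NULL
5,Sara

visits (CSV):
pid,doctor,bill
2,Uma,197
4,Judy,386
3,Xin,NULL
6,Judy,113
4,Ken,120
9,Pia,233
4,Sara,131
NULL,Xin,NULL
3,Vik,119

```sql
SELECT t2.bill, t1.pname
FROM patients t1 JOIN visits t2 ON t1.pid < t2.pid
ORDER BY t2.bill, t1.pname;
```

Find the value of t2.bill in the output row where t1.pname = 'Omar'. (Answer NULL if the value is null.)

233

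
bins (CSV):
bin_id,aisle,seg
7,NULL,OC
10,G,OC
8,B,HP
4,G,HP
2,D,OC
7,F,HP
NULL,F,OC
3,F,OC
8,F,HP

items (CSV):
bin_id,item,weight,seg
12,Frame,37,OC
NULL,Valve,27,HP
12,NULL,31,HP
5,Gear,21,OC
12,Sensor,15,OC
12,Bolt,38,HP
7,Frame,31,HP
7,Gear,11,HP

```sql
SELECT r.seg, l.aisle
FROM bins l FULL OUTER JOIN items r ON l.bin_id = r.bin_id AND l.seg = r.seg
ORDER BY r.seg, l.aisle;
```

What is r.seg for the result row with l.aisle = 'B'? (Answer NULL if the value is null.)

NULL

FULL OUTER JOIN keeps every row from both sides; unmatched rows get NULL for the other side's columns.
Matching on l.bin_id = r.bin_id AND l.seg = r.seg. A NULL in a compared column never satisfies the condition.
- l (bin_id=7, seg=OC) has no partner → padded with NULL.
- l (bin_id=10, seg=OC) has no partner → padded with NULL.
- l (bin_id=8, seg=HP) has no partner → padded with NULL.
- l (bin_id=4, seg=HP) has no partner → padded with NULL.
- l (bin_id=2, seg=OC) has no partner → padded with NULL.
- l (bin_id=7, seg=HP) pairs with 2 row(s) of r.
- l (bin_id=NULL, seg=OC) has no partner → padded with NULL.
- l (bin_id=3, seg=OC) has no partner → padded with NULL.
- l (bin_id=8, seg=HP) has no partner → padded with NULL.
- 6 r row(s) had no l match → kept, l columns NULL.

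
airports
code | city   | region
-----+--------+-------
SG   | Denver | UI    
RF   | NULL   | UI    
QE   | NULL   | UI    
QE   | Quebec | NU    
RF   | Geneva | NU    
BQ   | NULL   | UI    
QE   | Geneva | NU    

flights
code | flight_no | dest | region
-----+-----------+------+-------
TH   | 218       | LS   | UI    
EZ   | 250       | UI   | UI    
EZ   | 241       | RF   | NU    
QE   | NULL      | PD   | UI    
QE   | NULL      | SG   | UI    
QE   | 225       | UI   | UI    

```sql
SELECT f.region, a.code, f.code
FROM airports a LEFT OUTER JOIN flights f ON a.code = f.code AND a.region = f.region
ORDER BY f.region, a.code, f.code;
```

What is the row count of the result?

9

LEFT JOIN keeps every row from `airports`; unmatched rows get NULL for `flights`'s columns.
Matching on a.code = f.code AND a.region = f.region.
- a row (code=SG, region=UI): no match → kept, f columns NULL.
- a row (code=RF, region=UI): no match → kept, f columns NULL.
- a row (code=QE, region=UI): matches 3 f row(s) → 3 output row(s).
- a row (code=QE, region=NU): no match → kept, f columns NULL.
- a row (code=RF, region=NU): no match → kept, f columns NULL.
- a row (code=BQ, region=UI): no match → kept, f columns NULL.
- a row (code=QE, region=NU): no match → kept, f columns NULL.
Total: 3 matched + 6 padded = 9 rows.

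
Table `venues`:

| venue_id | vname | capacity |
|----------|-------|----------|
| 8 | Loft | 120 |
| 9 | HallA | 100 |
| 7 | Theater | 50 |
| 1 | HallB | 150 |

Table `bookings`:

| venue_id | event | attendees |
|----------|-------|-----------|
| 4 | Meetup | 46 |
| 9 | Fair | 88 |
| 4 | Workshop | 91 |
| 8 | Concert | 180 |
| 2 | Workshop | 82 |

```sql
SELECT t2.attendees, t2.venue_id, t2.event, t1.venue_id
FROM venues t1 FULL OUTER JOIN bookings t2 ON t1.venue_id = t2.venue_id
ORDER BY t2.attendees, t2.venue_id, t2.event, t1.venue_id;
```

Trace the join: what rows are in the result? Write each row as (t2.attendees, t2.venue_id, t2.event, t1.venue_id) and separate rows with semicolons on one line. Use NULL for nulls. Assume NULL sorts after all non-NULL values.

(46, 4, Meetup, NULL); (82, 2, Workshop, NULL); (88, 9, Fair, 9); (91, 4, Workshop, NULL); (180, 8, Concert, 8); (NULL, NULL, NULL, 1); (NULL, NULL, NULL, 7)

FULL OUTER JOIN keeps every row from both sides; unmatched rows get NULL for the other side's columns.
Matching on t1.venue_id = t2.venue_id.
- venue_id=8: 1 matching t2 row(s), so 1 row(s) emitted.
- venue_id=9: 1 matching t2 row(s), so 1 row(s) emitted.
- venue_id=7: no t2 row matches, row kept with t2 columns NULL.
- venue_id=1: no t2 row matches, row kept with t2 columns NULL.
- 3 row(s) from t2 found no t1 partner → padded with NULL.
After projecting and ordering:
t2.attendees | t2.venue_id | t2.event | t1.venue_id
46 | 4 | Meetup | NULL
82 | 2 | Workshop | NULL
88 | 9 | Fair | 9
91 | 4 | Workshop | NULL
180 | 8 | Concert | 8
NULL | NULL | NULL | 1
NULL | NULL | NULL | 7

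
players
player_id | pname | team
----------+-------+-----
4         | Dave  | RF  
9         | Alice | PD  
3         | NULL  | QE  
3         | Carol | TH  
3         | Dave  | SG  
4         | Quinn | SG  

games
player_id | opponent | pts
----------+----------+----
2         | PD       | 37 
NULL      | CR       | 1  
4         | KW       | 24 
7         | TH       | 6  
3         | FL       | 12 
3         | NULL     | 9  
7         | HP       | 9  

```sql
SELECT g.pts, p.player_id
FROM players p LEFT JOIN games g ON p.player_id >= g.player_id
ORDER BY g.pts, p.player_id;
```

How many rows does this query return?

23

LEFT JOIN keeps every row from `players`; unmatched rows get NULL for `games`'s columns.
Matching on p.player_id >= g.player_id. A NULL in a compared column never satisfies the condition.
- p (player_id=4) pairs with 4 row(s) of g.
- p (player_id=9) pairs with 6 row(s) of g.
- p (player_id=3) pairs with 3 row(s) of g.
- p (player_id=3) pairs with 3 row(s) of g.
- p (player_id=3) pairs with 3 row(s) of g.
- p (player_id=4) pairs with 4 row(s) of g.
Total: 23 rows.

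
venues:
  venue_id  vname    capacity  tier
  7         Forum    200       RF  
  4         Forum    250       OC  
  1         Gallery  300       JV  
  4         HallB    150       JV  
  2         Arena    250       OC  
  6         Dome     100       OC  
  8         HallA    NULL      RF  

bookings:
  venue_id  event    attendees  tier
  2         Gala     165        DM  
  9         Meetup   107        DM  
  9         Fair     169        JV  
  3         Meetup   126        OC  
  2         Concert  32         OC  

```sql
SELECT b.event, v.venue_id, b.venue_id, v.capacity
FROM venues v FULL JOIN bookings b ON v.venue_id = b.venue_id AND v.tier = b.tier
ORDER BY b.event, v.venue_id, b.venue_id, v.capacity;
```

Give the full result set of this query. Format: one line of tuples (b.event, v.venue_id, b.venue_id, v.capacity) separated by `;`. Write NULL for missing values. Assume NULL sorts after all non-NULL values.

(Concert, 2, 2, 250); (Fair, NULL, 9, NULL); (Gala, NULL, 2, NULL); (Meetup, NULL, 3, NULL); (Meetup, NULL, 9, NULL); (NULL, 1, NULL, 300); (NULL, 4, NULL, 150); (NULL, 4, NULL, 250); (NULL, 6, NULL, 100); (NULL, 7, NULL, 200); (NULL, 8, NULL, NULL)

FULL OUTER JOIN keeps every row from both sides; unmatched rows get NULL for the other side's columns.
Matching on v.venue_id = b.venue_id AND v.tier = b.tier.
- v row (venue_id=7, tier=RF): no match → kept, b columns NULL.
- v row (venue_id=4, tier=OC): no match → kept, b columns NULL.
- v row (venue_id=1, tier=JV): no match → kept, b columns NULL.
- v row (venue_id=4, tier=JV): no match → kept, b columns NULL.
- v row (venue_id=2, tier=OC): matches 1 b row(s) → 1 output row(s).
- v row (venue_id=6, tier=OC): no match → kept, b columns NULL.
- v row (venue_id=8, tier=RF): no match → kept, b columns NULL.
- 4 row(s) from b found no v partner → padded with NULL.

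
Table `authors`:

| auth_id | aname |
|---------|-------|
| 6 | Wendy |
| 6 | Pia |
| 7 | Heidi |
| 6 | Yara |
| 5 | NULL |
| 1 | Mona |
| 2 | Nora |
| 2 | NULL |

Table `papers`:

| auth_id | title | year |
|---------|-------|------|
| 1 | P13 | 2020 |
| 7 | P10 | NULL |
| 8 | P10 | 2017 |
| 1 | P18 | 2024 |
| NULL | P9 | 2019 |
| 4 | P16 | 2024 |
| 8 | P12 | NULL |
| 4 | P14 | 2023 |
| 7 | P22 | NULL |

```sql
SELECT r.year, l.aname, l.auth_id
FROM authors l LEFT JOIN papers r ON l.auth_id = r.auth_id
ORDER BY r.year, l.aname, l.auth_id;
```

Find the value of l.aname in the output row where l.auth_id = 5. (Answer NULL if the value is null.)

NULL

LEFT JOIN keeps every row from `authors`; unmatched rows get NULL for `papers`'s columns.
Matching on l.auth_id = r.auth_id. A NULL in a compared column never satisfies the condition.
- auth_id=6: no r row matches, row kept with r columns NULL.
- auth_id=6: no r row matches, row kept with r columns NULL.
- auth_id=7: 2 matching r row(s), so 2 row(s) emitted.
- auth_id=6: no r row matches, row kept with r columns NULL.
- auth_id=5: no r row matches, row kept with r columns NULL.
- auth_id=1: 2 matching r row(s), so 2 row(s) emitted.
- auth_id=2: no r row matches, row kept with r columns NULL.
- auth_id=2: no r row matches, row kept with r columns NULL.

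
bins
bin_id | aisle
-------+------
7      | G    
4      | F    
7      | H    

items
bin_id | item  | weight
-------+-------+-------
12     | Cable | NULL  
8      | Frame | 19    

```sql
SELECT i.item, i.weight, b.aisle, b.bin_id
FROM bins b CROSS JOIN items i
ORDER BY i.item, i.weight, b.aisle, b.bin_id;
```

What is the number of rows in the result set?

6

CROSS JOIN pairs every row of `bins` with every row of `items`: 3 × 2 = 6 rows.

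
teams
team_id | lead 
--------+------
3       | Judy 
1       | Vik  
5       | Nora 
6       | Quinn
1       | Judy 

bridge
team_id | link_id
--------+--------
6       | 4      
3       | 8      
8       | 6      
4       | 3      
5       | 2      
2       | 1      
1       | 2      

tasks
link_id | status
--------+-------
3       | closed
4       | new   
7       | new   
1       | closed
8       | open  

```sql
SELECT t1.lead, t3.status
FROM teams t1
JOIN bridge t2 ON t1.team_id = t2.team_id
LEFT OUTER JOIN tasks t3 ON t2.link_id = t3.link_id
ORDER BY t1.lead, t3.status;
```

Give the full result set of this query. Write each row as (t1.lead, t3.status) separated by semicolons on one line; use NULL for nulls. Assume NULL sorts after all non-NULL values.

Joins associate left-to-right: teams INNER JOIN bridge on team_id gives 5 intermediate row(s).
Then LEFT JOIN `tasks t3` on link_id: each of those 5 rows is kept; rows whose t2.link_id has no match in t3 get NULL for t3's columns.

(Judy, open); (Judy, NULL); (Nora, NULL); (Quinn, new); (Vik, NULL)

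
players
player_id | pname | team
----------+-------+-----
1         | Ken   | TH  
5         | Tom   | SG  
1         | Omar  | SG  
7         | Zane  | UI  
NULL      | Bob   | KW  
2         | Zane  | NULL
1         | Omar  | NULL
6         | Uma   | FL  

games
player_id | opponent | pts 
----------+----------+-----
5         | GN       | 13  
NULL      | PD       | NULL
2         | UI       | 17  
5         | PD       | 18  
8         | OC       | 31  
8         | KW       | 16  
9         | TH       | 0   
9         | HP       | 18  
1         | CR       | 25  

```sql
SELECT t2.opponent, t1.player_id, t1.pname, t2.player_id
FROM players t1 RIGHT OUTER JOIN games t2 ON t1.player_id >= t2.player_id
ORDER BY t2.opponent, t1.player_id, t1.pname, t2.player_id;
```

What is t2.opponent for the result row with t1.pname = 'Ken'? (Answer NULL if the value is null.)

RIGHT JOIN keeps every row from `games`; unmatched rows get NULL for `players`'s columns.
Matching on t1.player_id >= t2.player_id. A NULL in a compared column never satisfies the condition.
- t1 (player_id=1) pairs with 1 row(s) of t2.
- t1 (player_id=5) pairs with 4 row(s) of t2.
- t1 (player_id=1) pairs with 1 row(s) of t2.
- t1 (player_id=7) pairs with 4 row(s) of t2.
- t1 (player_id=NULL) has no partner in t2.
- t1 (player_id=2) pairs with 2 row(s) of t2.
- t1 (player_id=1) pairs with 1 row(s) of t2.
- t1 (player_id=6) pairs with 4 row(s) of t2.
- 5 row(s) from t2 found no t1 partner → padded with NULL.

CR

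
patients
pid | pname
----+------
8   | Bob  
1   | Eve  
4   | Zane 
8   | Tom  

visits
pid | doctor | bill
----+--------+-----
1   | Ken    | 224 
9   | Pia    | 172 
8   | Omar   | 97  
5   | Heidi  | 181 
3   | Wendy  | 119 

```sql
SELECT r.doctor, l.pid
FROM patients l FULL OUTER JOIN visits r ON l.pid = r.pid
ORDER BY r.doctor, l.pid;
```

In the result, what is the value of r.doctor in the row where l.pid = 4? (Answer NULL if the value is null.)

FULL OUTER JOIN keeps every row from both sides; unmatched rows get NULL for the other side's columns.
Matching on l.pid = r.pid.
- l (pid=8) pairs with 1 row(s) of r.
- l (pid=1) pairs with 1 row(s) of r.
- l (pid=4) has no partner → padded with NULL.
- l (pid=8) pairs with 1 row(s) of r.
- 3 r row(s) had no l match → kept, l columns NULL.

NULL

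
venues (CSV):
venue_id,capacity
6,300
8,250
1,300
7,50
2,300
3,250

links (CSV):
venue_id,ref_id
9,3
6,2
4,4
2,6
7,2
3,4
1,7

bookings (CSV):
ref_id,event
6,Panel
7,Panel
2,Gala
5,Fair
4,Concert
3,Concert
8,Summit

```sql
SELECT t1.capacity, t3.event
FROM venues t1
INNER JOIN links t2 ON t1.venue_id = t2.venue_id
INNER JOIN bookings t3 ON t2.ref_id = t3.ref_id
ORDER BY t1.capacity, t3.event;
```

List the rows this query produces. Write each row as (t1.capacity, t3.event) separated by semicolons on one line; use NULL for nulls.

(50, Gala); (250, Concert); (300, Gala); (300, Panel); (300, Panel)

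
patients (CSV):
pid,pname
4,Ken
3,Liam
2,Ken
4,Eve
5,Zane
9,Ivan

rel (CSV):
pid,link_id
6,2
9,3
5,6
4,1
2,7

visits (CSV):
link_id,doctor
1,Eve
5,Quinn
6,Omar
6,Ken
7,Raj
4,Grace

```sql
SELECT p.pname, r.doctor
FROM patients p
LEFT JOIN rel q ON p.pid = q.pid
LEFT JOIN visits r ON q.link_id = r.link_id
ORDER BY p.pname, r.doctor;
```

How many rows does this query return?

7

Evaluate left to right. First `patients p LEFT JOIN rel q` on pid: 6 row(s).
Then LEFT JOIN `visits r` on link_id: each of those 6 rows is kept; rows whose q.link_id has no match in r get NULL for r's columns.
Result: 7 row(s).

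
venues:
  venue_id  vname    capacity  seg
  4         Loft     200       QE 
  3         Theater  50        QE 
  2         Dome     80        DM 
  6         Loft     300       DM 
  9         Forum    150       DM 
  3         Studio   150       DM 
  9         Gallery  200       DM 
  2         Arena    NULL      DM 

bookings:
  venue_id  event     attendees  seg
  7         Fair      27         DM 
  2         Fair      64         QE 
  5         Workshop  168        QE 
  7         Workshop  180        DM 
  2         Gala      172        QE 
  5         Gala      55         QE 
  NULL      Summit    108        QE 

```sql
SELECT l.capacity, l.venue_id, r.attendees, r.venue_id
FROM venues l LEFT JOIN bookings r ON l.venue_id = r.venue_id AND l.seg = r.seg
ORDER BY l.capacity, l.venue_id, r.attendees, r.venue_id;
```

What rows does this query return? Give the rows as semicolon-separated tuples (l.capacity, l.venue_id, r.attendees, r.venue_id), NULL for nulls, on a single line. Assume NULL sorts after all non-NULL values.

(50, 3, NULL, NULL); (80, 2, NULL, NULL); (150, 3, NULL, NULL); (150, 9, NULL, NULL); (200, 4, NULL, NULL); (200, 9, NULL, NULL); (300, 6, NULL, NULL); (NULL, 2, NULL, NULL)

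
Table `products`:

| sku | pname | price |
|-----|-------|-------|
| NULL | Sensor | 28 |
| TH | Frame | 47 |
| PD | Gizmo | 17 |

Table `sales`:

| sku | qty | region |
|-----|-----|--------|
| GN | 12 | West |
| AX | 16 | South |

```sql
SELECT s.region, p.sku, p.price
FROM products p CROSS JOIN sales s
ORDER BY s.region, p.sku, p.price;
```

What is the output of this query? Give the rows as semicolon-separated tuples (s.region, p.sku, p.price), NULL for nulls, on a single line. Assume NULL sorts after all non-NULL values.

(South, PD, 17); (South, TH, 47); (South, NULL, 28); (West, PD, 17); (West, TH, 47); (West, NULL, 28)

CROSS JOIN pairs every row of `products` with every row of `sales`: 3 × 2 = 6 rows.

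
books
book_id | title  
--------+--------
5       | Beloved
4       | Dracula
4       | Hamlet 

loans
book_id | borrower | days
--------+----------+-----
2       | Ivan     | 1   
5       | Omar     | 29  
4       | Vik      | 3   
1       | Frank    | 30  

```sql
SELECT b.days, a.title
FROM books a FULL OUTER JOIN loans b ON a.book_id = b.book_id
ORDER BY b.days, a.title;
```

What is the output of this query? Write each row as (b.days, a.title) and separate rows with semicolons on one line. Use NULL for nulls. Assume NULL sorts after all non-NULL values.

(1, NULL); (3, Dracula); (3, Hamlet); (29, Beloved); (30, NULL)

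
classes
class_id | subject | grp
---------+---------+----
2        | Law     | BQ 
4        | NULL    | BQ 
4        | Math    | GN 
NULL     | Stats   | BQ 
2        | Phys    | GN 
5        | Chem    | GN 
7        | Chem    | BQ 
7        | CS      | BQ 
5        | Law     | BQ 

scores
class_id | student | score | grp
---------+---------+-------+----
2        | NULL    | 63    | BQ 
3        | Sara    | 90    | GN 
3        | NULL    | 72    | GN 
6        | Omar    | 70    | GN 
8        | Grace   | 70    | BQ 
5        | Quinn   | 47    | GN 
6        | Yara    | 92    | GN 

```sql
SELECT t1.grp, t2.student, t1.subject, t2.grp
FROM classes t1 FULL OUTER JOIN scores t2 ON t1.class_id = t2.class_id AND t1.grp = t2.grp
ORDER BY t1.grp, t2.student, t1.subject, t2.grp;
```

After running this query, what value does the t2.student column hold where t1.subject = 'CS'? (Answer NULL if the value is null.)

FULL OUTER JOIN keeps every row from both sides; unmatched rows get NULL for the other side's columns.
Matching on t1.class_id = t2.class_id AND t1.grp = t2.grp. A NULL in a compared column never satisfies the condition.
- class_id=2, grp=BQ: 1 matching t2 row(s), so 1 row(s) emitted.
- class_id=4, grp=BQ: no t2 row matches, row kept with t2 columns NULL.
- class_id=4, grp=GN: no t2 row matches, row kept with t2 columns NULL.
- class_id=NULL, grp=BQ: no t2 row matches, row kept with t2 columns NULL.
- class_id=2, grp=GN: no t2 row matches, row kept with t2 columns NULL.
- class_id=5, grp=GN: 1 matching t2 row(s), so 1 row(s) emitted.
- class_id=7, grp=BQ: no t2 row matches, row kept with t2 columns NULL.
- class_id=7, grp=BQ: no t2 row matches, row kept with t2 columns NULL.
- class_id=5, grp=BQ: no t2 row matches, row kept with t2 columns NULL.
- plus 5 unmatched t2 row(s), each kept with NULL t1 columns.

NULL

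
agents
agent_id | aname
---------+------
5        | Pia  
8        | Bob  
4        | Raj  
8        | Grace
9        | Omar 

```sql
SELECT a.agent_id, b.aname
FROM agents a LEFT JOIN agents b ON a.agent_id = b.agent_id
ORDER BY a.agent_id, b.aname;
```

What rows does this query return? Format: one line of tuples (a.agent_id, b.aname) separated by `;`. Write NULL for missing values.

LEFT JOIN keeps every row from `agents a`; unmatched rows get NULL for `agents b`'s columns.
Matching on a.agent_id = b.agent_id.
- agent_id=5: 1 matching b row(s), so 1 row(s) emitted.
- agent_id=8: 2 matching b row(s), so 2 row(s) emitted.
- agent_id=4: 1 matching b row(s), so 1 row(s) emitted.
- agent_id=8: 2 matching b row(s), so 2 row(s) emitted.
- agent_id=9: 1 matching b row(s), so 1 row(s) emitted.
After projecting and ordering:
a.agent_id | b.aname
4 | Raj
5 | Pia
8 | Bob
8 | Bob
8 | Grace
8 | Grace
9 | Omar

(4, Raj); (5, Pia); (8, Bob); (8, Bob); (8, Grace); (8, Grace); (9, Omar)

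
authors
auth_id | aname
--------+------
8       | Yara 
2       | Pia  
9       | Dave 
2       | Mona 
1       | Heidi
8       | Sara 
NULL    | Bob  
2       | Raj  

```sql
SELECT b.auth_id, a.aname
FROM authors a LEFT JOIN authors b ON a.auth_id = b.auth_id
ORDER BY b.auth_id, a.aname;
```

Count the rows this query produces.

16

LEFT JOIN keeps every row from `authors a`; unmatched rows get NULL for `authors b`'s columns.
Matching on a.auth_id = b.auth_id. A NULL in a compared column never satisfies the condition.
- a row (auth_id=8): matches 2 b row(s) → 2 output row(s).
- a row (auth_id=2): matches 3 b row(s) → 3 output row(s).
- a row (auth_id=9): matches 1 b row(s) → 1 output row(s).
- a row (auth_id=2): matches 3 b row(s) → 3 output row(s).
- a row (auth_id=1): matches 1 b row(s) → 1 output row(s).
- a row (auth_id=8): matches 2 b row(s) → 2 output row(s).
- a row (auth_id=NULL): no match → kept, b columns NULL.
- a row (auth_id=2): matches 3 b row(s) → 3 output row(s).
Total: 15 matched + 1 padded = 16 rows.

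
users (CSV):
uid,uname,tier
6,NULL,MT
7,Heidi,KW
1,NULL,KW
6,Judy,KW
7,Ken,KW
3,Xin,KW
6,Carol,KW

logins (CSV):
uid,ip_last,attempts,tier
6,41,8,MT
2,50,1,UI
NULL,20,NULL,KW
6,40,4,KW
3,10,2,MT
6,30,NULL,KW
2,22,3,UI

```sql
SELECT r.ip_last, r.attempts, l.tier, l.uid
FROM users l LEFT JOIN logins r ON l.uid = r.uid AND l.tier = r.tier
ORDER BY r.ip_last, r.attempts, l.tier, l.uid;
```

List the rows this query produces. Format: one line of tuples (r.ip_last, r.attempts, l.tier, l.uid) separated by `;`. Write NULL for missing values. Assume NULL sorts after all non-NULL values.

(30, NULL, KW, 6); (30, NULL, KW, 6); (40, 4, KW, 6); (40, 4, KW, 6); (41, 8, MT, 6); (NULL, NULL, KW, 1); (NULL, NULL, KW, 3); (NULL, NULL, KW, 7); (NULL, NULL, KW, 7)

LEFT JOIN keeps every row from `users`; unmatched rows get NULL for `logins`'s columns.
Matching on l.uid = r.uid AND l.tier = r.tier. A NULL in a compared column never satisfies the condition.
- uid=6, tier=MT: 1 matching r row(s), so 1 row(s) emitted.
- uid=7, tier=KW: no r row matches, row kept with r columns NULL.
- uid=1, tier=KW: no r row matches, row kept with r columns NULL.
- uid=6, tier=KW: 2 matching r row(s), so 2 row(s) emitted.
- uid=7, tier=KW: no r row matches, row kept with r columns NULL.
- uid=3, tier=KW: no r row matches, row kept with r columns NULL.
- uid=6, tier=KW: 2 matching r row(s), so 2 row(s) emitted.
After projecting and ordering:
r.ip_last | r.attempts | l.tier | l.uid
30 | NULL | KW | 6
30 | NULL | KW | 6
40 | 4 | KW | 6
40 | 4 | KW | 6
41 | 8 | MT | 6
NULL | NULL | KW | 1
NULL | NULL | KW | 3
NULL | NULL | KW | 7
NULL | NULL | KW | 7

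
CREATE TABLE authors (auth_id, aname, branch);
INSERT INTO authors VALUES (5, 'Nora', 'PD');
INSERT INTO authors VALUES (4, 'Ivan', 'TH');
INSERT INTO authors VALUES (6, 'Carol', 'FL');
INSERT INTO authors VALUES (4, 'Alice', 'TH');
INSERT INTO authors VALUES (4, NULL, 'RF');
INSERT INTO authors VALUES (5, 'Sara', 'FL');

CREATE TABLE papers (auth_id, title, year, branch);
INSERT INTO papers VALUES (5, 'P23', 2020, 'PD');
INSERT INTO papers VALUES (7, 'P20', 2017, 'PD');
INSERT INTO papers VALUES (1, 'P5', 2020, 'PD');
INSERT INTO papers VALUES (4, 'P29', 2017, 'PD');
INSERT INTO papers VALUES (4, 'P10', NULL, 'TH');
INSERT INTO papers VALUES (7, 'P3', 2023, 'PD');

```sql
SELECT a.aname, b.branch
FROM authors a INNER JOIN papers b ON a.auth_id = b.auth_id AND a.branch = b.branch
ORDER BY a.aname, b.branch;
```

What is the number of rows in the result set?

INNER JOIN keeps only pairs where the ON condition holds.
Matching on a.auth_id = b.auth_id AND a.branch = b.branch.
- a (auth_id=5, branch=PD) pairs with 1 row(s) of b.
- a (auth_id=4, branch=TH) pairs with 1 row(s) of b.
- a (auth_id=6, branch=FL) has no partner → excluded.
- a (auth_id=4, branch=TH) pairs with 1 row(s) of b.
- a (auth_id=4, branch=RF) has no partner → excluded.
- a (auth_id=5, branch=FL) has no partner → excluded.
Total: 3 rows.

3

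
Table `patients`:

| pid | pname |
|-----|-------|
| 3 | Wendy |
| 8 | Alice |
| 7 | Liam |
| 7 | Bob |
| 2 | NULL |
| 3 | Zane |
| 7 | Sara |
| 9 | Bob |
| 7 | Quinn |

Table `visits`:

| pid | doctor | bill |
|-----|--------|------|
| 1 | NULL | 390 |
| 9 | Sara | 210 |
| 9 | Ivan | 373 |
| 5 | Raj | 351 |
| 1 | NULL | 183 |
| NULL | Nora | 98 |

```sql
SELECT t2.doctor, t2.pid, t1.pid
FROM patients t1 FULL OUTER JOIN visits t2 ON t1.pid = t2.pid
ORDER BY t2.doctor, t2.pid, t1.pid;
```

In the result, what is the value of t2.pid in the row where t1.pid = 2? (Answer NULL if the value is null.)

NULL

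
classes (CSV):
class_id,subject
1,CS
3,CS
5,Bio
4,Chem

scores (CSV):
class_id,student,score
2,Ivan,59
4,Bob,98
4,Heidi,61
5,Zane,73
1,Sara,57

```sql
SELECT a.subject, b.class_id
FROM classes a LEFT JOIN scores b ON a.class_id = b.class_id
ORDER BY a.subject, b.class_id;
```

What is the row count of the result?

LEFT JOIN keeps every row from `classes`; unmatched rows get NULL for `scores`'s columns.
Matching on a.class_id = b.class_id.
Matched pairs: 4; unmatched a rows kept: 1.
Total: 4 matched + 1 padded = 5 rows.

5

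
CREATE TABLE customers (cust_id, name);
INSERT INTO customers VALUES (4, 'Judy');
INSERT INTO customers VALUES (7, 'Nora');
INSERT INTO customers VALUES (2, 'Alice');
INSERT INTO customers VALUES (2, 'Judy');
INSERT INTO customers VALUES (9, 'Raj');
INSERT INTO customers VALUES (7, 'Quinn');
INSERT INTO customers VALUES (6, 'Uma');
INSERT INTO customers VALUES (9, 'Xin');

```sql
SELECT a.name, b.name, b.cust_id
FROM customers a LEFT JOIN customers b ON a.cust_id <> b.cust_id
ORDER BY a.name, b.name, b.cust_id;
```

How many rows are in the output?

LEFT JOIN keeps every row from `customers a`; unmatched rows get NULL for `customers b`'s columns.
Matching on a.cust_id <> b.cust_id.
Matched pairs: 50; unmatched a rows kept: 0.
Total: 50 rows.

50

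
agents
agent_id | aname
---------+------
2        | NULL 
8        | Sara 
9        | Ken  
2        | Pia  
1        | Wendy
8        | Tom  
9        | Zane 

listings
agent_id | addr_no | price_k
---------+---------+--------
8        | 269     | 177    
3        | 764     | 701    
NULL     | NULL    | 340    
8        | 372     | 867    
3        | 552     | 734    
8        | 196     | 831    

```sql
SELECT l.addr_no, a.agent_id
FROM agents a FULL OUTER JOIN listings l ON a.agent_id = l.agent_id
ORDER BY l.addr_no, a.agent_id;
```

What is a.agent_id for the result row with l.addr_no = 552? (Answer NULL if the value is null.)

FULL OUTER JOIN keeps every row from both sides; unmatched rows get NULL for the other side's columns.
Matching on a.agent_id = l.agent_id. A NULL in a compared column never satisfies the condition.
- a[0] agent_id=2 → no match; kept with NULLs on the l side.
- a[1] agent_id=8 → 3 match(es) in l → 3 row(s).
- a[2] agent_id=9 → no match; kept with NULLs on the l side.
- a[3] agent_id=2 → no match; kept with NULLs on the l side.
- a[4] agent_id=1 → no match; kept with NULLs on the l side.
- a[5] agent_id=8 → 3 match(es) in l → 3 row(s).
- a[6] agent_id=9 → no match; kept with NULLs on the l side.
- plus 3 unmatched l row(s), each kept with NULL a columns.

NULL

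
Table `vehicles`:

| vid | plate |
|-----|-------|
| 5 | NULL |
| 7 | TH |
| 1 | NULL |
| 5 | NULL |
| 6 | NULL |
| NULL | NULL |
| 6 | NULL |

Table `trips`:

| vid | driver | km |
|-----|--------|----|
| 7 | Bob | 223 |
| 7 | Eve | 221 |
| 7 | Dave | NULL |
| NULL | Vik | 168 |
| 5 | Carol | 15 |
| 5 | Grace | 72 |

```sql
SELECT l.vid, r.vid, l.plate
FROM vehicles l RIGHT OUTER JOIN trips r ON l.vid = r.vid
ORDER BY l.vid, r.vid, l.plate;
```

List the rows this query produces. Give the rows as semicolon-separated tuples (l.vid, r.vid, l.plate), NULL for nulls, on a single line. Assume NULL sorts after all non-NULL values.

RIGHT JOIN keeps every row from `trips`; unmatched rows get NULL for `vehicles`'s columns.
Matching on l.vid = r.vid. A NULL in a compared column never satisfies the condition.
- l[0] vid=5 → 2 match(es) in r → 2 row(s).
- l[1] vid=7 → 3 match(es) in r → 3 row(s).
- l[2] vid=1 → no match.
- l[3] vid=5 → 2 match(es) in r → 2 row(s).
- l[4] vid=6 → no match.
- l[5] vid=NULL → no match.
- l[6] vid=6 → no match.
- 1 r row(s) had no l match → kept, l columns NULL.
After projecting and ordering:
l.vid | r.vid | l.plate
5 | 5 | NULL
5 | 5 | NULL
5 | 5 | NULL
5 | 5 | NULL
7 | 7 | TH
7 | 7 | TH
7 | 7 | TH
NULL | NULL | NULL

(5, 5, NULL); (5, 5, NULL); (5, 5, NULL); (5, 5, NULL); (7, 7, TH); (7, 7, TH); (7, 7, TH); (NULL, NULL, NULL)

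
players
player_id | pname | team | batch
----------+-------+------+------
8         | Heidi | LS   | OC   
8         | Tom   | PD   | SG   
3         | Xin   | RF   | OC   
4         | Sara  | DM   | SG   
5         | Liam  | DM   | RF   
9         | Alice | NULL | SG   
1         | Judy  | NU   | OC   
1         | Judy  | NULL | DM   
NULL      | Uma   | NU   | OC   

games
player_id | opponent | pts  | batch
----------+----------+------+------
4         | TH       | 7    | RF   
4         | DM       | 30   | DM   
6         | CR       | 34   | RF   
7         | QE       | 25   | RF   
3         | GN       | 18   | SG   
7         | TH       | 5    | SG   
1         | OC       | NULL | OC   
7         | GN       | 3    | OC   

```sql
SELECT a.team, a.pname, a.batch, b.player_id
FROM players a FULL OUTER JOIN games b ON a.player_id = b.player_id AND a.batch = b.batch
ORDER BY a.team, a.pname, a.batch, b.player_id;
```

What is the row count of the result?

FULL OUTER JOIN keeps every row from both sides; unmatched rows get NULL for the other side's columns.
Matching on a.player_id = b.player_id AND a.batch = b.batch. A NULL in a compared column never satisfies the condition.
- a row (player_id=8, batch=OC): no match → kept, b columns NULL.
- a row (player_id=8, batch=SG): no match → kept, b columns NULL.
- a row (player_id=3, batch=OC): no match → kept, b columns NULL.
- a row (player_id=4, batch=SG): no match → kept, b columns NULL.
- a row (player_id=5, batch=RF): no match → kept, b columns NULL.
- a row (player_id=9, batch=SG): no match → kept, b columns NULL.
- a row (player_id=1, batch=OC): matches 1 b row(s) → 1 output row(s).
- a row (player_id=1, batch=DM): no match → kept, b columns NULL.
- a row (player_id=NULL, batch=OC): no match → kept, b columns NULL.
- plus 7 unmatched b row(s), each kept with NULL a columns.
Total: 1 matched + 15 padded = 16 rows.

16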